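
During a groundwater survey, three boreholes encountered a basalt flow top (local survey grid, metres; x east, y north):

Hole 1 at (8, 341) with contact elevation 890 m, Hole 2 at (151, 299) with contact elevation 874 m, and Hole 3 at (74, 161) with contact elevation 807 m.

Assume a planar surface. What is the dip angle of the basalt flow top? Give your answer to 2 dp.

25.25°

Let the plane be z = a·x + b·y + c.
Hole 2−Hole 1: 143a − 42b = −16;  Hole 3−Hole 1: 66a − 180b = −83.
Solving gives a = 0.02638, b = 0.47079.
Gradient magnitude |∇z| = √(a² + b²) = √(0.00070 + 0.22164) = 0.47152.
True dip = arctan(0.47152) = 25.25°, dipping toward S (azimuth ≈ 183°).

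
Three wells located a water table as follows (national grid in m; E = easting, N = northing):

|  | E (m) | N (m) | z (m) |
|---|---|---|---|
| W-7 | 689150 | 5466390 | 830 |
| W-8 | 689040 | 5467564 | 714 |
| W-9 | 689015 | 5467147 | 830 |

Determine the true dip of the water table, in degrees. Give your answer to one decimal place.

Two edge vectors: W-7→W-8 = (-110, 1174, -116), W-7→W-9 = (-135, 757, 0).
Normal n = (W-7→W-8) × (W-7→W-9) = (87812, 15660, 75220).
So ∂z/∂E = −n_x/n_z = −1.16740 and ∂z/∂N = −n_y/n_z = −0.20819.
Gradient magnitude |∇z| = √(a² + b²) = √(1.36283 + 0.04334) = 1.18582.
True dip = arctan(1.18582) = 49.9°, dipping toward E (azimuth ≈ 080°).

49.9°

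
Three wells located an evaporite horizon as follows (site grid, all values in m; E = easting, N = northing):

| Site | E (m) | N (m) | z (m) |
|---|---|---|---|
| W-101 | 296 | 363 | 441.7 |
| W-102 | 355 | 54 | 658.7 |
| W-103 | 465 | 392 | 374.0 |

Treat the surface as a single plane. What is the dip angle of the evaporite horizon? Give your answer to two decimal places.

38.71°

Two edge vectors: W-101→W-102 = (59, -309, 217), W-101→W-103 = (169, 29, -67.7).
Normal n = (W-101→W-102) × (W-101→W-103) = (14626.3, 40667.3, 53932).
So ∂z/∂E = −n_x/n_z = −0.27120 and ∂z/∂N = −n_y/n_z = −0.75405.
Gradient magnitude |∇z| = √(a² + b²) = √(0.07355 + 0.56859) = 0.80133.
True dip = arctan(0.80133) = 38.71°, dipping toward NNE (azimuth ≈ 020°).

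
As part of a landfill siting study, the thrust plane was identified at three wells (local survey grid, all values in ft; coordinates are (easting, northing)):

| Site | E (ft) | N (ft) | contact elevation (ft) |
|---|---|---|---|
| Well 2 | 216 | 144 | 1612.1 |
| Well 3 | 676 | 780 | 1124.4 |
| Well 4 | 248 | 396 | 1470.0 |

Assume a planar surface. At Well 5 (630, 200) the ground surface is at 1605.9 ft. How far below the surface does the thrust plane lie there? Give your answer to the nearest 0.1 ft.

163.9 ft

Let the plane be z = a·E + b·N + c.
Well 3−Well 2: 460a + 636b = −487.7;  Well 4−Well 2: 32a + 252b = −142.1.
Solving gives a = −0.34033, b = −0.52067.
Then c = 1612.1 − a·216 − b·144 = 1760.59.
At (630, 200): z_contact = −214.41 − 104.13 + 1760.59 = 1442.05 ft.
Depth below ground = 1605.9 − 1442.05 = 163.9 ft.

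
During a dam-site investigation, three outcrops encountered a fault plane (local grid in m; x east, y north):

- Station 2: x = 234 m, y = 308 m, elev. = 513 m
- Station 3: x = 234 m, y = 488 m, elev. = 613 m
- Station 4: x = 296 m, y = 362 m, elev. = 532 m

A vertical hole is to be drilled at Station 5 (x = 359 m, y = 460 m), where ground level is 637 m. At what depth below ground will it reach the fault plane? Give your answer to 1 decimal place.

Let the plane be z = a·x + b·y + c.
Station 3−Station 2: 0a + 180b = 100;  Station 4−Station 2: 62a + 54b = 19.
Solving gives a = −0.17742, b = 0.55556.
Then c = 513 − a·234 − b·308 = 383.41.
At (359, 460): z_contact = −63.69 + 255.56 + 383.41 = 575.27 m.
Depth below ground = 637 − 575.27 = 61.7 m.

61.7 m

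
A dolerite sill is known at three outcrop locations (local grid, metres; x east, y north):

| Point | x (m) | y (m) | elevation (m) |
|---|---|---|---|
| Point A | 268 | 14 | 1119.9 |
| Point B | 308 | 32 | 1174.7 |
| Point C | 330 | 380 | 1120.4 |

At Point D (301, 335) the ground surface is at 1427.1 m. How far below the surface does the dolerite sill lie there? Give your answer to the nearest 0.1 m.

Two edge vectors: Point A→Point B = (40, 18, 54.8), Point A→Point C = (62, 366, 0.5).
Normal n = (Point A→Point B) × (Point A→Point C) = (-20047.8, 3377.6, 13524).
So ∂z/∂x = −n_x/n_z = 1.48239 and ∂z/∂y = −n_y/n_z = −0.24975.
Intercept c from Point A: 1119.9 − 397.28 + 3.50 = 726.12.
At (301, 335): z_contact = 446.20 − 83.67 + 726.12 = 1088.65 m.
Depth below ground = 1427.1 − 1088.65 = 338.5 m.

338.5 m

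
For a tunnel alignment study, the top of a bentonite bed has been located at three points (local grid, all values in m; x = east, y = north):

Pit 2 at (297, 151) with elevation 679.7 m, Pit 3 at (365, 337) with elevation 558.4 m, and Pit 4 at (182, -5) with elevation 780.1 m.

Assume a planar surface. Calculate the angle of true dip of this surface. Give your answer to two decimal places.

Let the plane be z = a·x + b·y + c.
Pit 3−Pit 2: 68a + 186b = −121.3;  Pit 4−Pit 2: −115a − 156b = 100.4.
Solving gives a = 0.02304, b = −0.66057.
Gradient magnitude |∇z| = √(a² + b²) = √(0.00053 + 0.43636) = 0.66097.
True dip = arctan(0.66097) = 33.46°, dipping toward N (azimuth ≈ 358°).

33.46°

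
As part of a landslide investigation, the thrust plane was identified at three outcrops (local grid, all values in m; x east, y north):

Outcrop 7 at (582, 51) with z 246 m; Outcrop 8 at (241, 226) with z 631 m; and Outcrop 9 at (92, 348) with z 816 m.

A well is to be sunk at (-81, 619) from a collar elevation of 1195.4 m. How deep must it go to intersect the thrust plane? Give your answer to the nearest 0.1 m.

117.0 m

Two edge vectors: Outcrop 7→Outcrop 8 = (-341, 175, 385), Outcrop 7→Outcrop 9 = (-490, 297, 570).
Normal n = (Outcrop 7→Outcrop 8) × (Outcrop 7→Outcrop 9) = (-14595, 5720, -15527).
So ∂z/∂x = −n_x/n_z = −0.93998 and ∂z/∂y = −n_y/n_z = 0.36839.
Intercept c from Outcrop 7: 246 + 547.07 − 18.79 = 774.28.
At (-81, 619): z_contact = 76.14 + 228.03 + 774.28 = 1078.45 m.
Depth below ground = 1195.4 − 1078.45 = 117.0 m.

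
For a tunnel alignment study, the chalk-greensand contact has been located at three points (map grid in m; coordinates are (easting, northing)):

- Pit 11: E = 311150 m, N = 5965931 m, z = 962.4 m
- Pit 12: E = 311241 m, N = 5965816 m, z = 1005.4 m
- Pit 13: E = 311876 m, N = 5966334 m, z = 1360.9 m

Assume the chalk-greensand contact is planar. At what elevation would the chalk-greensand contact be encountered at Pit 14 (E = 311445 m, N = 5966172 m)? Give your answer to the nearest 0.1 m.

Two edge vectors: Pit 11→Pit 12 = (91, -115, 43), Pit 11→Pit 13 = (726, 403, 398.5).
Normal n = (Pit 11→Pit 12) × (Pit 11→Pit 13) = (-63156.5, -5045.5, 120163).
So ∂z/∂E = −n_x/n_z = 0.525590240 and ∂z/∂N = −n_y/n_z = 0.041988799.
Intercept c from Pit 11: 962.4 − 163537.40 − 250502.27 = −413077.28.
At (311445, 5966172): z = 163692.5 + 250512.4 − 413077.28 = 1127.6 m.

1127.6 m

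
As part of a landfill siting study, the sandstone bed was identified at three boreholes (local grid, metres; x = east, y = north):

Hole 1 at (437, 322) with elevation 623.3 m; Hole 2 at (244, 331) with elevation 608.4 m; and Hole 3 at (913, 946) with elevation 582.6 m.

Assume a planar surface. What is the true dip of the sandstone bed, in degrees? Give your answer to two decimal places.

Let the plane be z = a·x + b·y + c.
Hole 2−Hole 1: −193a + 9b = −14.9;  Hole 3−Hole 1: 476a + 624b = −40.7.
Solving gives a = 0.07161, b = −0.11985.
Gradient magnitude |∇z| = √(a² + b²) = √(0.00513 + 0.01436) = 0.13962.
True dip = arctan(0.13962) = 7.95°, dipping toward NNW (azimuth ≈ 329°).

7.95°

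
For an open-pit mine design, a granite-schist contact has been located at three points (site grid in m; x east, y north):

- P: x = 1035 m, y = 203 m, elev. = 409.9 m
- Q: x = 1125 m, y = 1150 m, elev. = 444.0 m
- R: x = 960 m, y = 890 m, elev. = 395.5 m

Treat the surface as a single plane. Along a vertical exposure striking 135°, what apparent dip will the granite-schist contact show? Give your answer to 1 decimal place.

10.8°

Two edge vectors: P→Q = (90, 947, 34.1), P→R = (-75, 687, -14.4).
Normal n = (P→Q) × (P→R) = (-37063.5, -1261.5, 132855).
So ∂z/∂x = −n_x/n_z = 0.27898 and ∂z/∂y = −n_y/n_z = 0.00950.
Unit vector along 135° is (sin 135°, cos 135°) = (0.7071, -0.7071).
Slope in that direction = a·(0.7071) + b·(-0.7071) = 0.19055.
Apparent dip = arctan|0.19055| = 10.8° (true dip is 15.6°, so apparent ≤ true as expected).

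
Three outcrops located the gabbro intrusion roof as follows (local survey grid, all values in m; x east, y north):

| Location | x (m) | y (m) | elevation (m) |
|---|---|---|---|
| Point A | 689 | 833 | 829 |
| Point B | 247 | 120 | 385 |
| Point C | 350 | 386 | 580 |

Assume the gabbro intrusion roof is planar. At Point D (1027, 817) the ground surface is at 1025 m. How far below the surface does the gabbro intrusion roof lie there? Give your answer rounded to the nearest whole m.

Two edge vectors: Point A→Point B = (-442, -713, -444), Point A→Point C = (-339, -447, -249).
Normal n = (Point A→Point B) × (Point A→Point C) = (-20931, 40458, -44133).
So ∂z/∂x = −n_x/n_z = −0.47427 and ∂z/∂y = −n_y/n_z = 0.91673.
Intercept c from Point A: 829 + 326.77 − 763.64 = 392.14.
At (1027, 817): z_contact = −487.1 + 749.0 + 392.14 = 654.0 m.
Depth below ground = 1025 − 654.0 = 371 m.

371 m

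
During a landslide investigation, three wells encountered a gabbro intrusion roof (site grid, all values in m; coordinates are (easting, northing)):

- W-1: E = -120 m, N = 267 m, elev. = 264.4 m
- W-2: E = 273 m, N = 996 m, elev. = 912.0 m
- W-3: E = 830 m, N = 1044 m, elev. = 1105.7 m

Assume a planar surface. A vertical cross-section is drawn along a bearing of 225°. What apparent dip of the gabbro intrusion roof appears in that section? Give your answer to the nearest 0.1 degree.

35.8°

Two edge vectors: W-1→W-2 = (393, 729, 647.6), W-1→W-3 = (950, 777, 841.3).
Normal n = (W-1→W-2) × (W-1→W-3) = (110122.5, 284589.1, -387189).
So ∂z/∂E = −n_x/n_z = 0.28442 and ∂z/∂N = −n_y/n_z = 0.73501.
Unit vector along 225° is (sin 225°, cos 225°) = (-0.7071, -0.7071).
Slope in that direction = a·(-0.7071) + b·(-0.7071) = −0.72084.
Apparent dip = arctan|0.72084| = 35.8° (true dip is 38.2°, so apparent ≤ true as expected).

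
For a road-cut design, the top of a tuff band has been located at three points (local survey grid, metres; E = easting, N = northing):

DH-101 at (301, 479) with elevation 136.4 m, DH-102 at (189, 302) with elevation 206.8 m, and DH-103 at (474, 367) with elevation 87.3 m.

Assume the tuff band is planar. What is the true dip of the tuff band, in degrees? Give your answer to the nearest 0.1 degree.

22.5°

Two edge vectors: DH-101→DH-102 = (-112, -177, 70.4), DH-101→DH-103 = (173, -112, -49.1).
Normal n = (DH-101→DH-102) × (DH-101→DH-103) = (16575.5, 6680, 43165).
So ∂z/∂E = −n_x/n_z = −0.38400 and ∂z/∂N = −n_y/n_z = −0.15476.
Gradient magnitude |∇z| = √(a² + b²) = √(0.14746 + 0.02395) = 0.41401.
True dip = arctan(0.41401) = 22.5°, dipping toward ENE (azimuth ≈ 068°).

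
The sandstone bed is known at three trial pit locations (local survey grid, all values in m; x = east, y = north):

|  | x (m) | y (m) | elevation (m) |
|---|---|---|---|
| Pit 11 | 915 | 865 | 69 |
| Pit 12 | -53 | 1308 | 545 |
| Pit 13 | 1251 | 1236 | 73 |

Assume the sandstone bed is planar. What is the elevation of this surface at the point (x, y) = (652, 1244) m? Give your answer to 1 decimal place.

Let the plane be z = a·x + b·y + c.
Pit 12−Pit 11: −968a + 443b = 476;  Pit 13−Pit 11: 336a + 371b = 4.
Solving gives a = −0.344158, b = 0.322472.
Then c = 69 − a·915 − b·865 = 104.97.
At (652, 1244): z = −224.4 + 401.2 + 104.97 = 281.7 m.

281.7 m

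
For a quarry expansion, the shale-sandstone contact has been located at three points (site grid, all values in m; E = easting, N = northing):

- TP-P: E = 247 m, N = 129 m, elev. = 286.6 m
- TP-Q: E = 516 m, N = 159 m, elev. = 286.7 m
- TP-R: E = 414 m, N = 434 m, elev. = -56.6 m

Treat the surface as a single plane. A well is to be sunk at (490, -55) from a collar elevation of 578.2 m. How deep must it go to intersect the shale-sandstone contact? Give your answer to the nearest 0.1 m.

Two edge vectors: TP-P→TP-Q = (269, 30, 0.1), TP-P→TP-R = (167, 305, -343.2).
Normal n = (TP-P→TP-Q) × (TP-P→TP-R) = (-10326.5, 92337.5, 77035).
So ∂z/∂E = −n_x/n_z = 0.13405 and ∂z/∂N = −n_y/n_z = −1.19864.
Intercept c from TP-P: 286.6 − 33.11 + 154.63 = 408.11.
At (490, -55): z_contact = 65.68 + 65.93 + 408.11 = 539.72 m.
Depth below ground = 578.2 − 539.72 = 38.5 m.

38.5 m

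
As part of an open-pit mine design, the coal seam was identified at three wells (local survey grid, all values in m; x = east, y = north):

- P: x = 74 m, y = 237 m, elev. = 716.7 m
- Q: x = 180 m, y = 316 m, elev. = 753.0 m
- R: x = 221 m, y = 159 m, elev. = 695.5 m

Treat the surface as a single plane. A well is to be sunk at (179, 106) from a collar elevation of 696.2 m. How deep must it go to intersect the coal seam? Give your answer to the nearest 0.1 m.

Let the plane be z = a·x + b·y + c.
Q−P: 106a + 79b = 36.3;  R−P: 147a − 78b = −21.2.
Solving gives a = 0.05818, b = 0.38143.
Then c = 716.7 − a·74 − b·237 = 621.99.
At (179, 106): z_contact = 10.41 + 40.43 + 621.99 = 672.84 m.
Depth below ground = 696.2 − 672.84 = 23.4 m.

23.4 m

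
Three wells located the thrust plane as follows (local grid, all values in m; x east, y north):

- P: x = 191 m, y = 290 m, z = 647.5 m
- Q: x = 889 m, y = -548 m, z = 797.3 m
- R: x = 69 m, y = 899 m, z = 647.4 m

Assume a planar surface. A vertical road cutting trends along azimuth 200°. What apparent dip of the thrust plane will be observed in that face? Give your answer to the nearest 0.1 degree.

Two edge vectors: P→Q = (698, -838, 149.8), P→R = (-122, 609, -0.1).
Normal n = (P→Q) × (P→R) = (-91144.4, -18205.8, 322846).
So ∂z/∂x = −n_x/n_z = 0.28232 and ∂z/∂y = −n_y/n_z = 0.05639.
Unit vector along 200° is (sin 200°, cos 200°) = (-0.3420, -0.9397).
Slope in that direction = a·(-0.3420) + b·(-0.9397) = −0.14955.
Apparent dip = arctan|0.14955| = 8.5° (true dip is 16.1°, so apparent ≤ true as expected).

8.5°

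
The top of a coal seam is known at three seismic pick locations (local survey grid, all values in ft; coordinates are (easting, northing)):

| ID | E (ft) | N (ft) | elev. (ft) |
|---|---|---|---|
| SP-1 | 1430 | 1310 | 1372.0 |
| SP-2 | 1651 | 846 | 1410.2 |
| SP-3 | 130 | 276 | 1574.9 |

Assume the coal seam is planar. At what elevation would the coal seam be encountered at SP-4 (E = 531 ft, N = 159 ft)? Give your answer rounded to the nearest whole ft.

1562 ft

Two edge vectors: SP-1→SP-2 = (221, -464, 38.2), SP-1→SP-3 = (-1300, -1034, 202.9).
Normal n = (SP-1→SP-2) × (SP-1→SP-3) = (-54646.8, -94500.9, -831714).
So ∂z/∂E = −n_x/n_z = −0.06570 and ∂z/∂N = −n_y/n_z = −0.11362.
Intercept c from SP-1: 1372 + 93.96 + 148.84 = 1614.80.
At (531, 159): z = −34.9 − 18.1 + 1614.80 = 1561.8 ft.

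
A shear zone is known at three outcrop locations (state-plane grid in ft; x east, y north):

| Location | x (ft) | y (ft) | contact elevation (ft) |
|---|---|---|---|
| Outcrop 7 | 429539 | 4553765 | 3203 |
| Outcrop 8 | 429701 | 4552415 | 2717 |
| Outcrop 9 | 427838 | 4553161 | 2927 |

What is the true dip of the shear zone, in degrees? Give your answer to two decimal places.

Let the plane be z = a·x + b·y + c.
Outcrop 8−Outcrop 7: 162a − 1350b = −486;  Outcrop 9−Outcrop 7: −1701a − 604b = −276.
Solving gives a = 0.03302, b = 0.36396.
Gradient magnitude |∇z| = √(a² + b²) = √(0.00109 + 0.13247) = 0.36546.
True dip = arctan(0.36546) = 20.08°, dipping toward S (azimuth ≈ 185°).

20.08°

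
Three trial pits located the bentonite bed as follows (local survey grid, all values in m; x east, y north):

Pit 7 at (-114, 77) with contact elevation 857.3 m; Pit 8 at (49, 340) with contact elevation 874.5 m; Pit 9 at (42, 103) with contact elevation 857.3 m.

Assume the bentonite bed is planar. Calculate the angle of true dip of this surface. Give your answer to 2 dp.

Two edge vectors: Pit 7→Pit 8 = (163, 263, 17.2), Pit 7→Pit 9 = (156, 26, 0).
Normal n = (Pit 7→Pit 8) × (Pit 7→Pit 9) = (-447.2, 2683.2, -36790).
So ∂z/∂x = −n_x/n_z = −0.01216 and ∂z/∂y = −n_y/n_z = 0.07293.
Gradient magnitude |∇z| = √(a² + b²) = √(0.00015 + 0.00532) = 0.07394.
True dip = arctan(0.07394) = 4.23°, dipping toward S (azimuth ≈ 171°).

4.23°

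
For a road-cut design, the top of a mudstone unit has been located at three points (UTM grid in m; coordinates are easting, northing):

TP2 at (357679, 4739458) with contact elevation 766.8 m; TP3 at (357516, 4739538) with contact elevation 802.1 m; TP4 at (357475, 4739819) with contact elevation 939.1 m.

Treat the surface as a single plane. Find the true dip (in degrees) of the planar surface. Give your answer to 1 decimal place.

26.2°

Two edge vectors: TP2→TP3 = (-163, 80, 35.3), TP2→TP4 = (-204, 361, 172.3).
Normal n = (TP2→TP3) × (TP2→TP4) = (1040.7, 20883.7, -42523).
So ∂z/∂easting = −n_x/n_z = 0.02447 and ∂z/∂northing = −n_y/n_z = 0.49112.
Gradient magnitude |∇z| = √(a² + b²) = √(0.00060 + 0.24119) = 0.49172.
True dip = arctan(0.49172) = 26.2°, dipping toward S (azimuth ≈ 183°).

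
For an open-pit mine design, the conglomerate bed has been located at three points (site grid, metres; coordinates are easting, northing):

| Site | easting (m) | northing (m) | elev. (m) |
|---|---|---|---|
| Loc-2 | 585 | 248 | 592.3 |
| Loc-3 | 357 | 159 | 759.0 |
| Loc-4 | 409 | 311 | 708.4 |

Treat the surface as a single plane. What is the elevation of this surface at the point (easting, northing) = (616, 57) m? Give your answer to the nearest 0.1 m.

Let the plane be z = a·easting + b·northing + c.
Loc-3−Loc-2: −228a − 89b = 166.7;  Loc-4−Loc-2: −176a + 63b = 116.1.
Solving gives a = −0.69385, b = −0.09552.
Then c = 592.3 − a·585 − b·248 = 1021.89.
At (616, 57): z = −427.4 − 5.4 + 1021.89 = 589.0 m.

589.0 m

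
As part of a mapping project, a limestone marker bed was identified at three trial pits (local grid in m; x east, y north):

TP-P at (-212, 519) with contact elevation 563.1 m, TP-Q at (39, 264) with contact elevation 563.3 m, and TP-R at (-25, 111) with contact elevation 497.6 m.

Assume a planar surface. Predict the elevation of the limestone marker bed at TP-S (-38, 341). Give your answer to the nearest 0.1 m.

562.9 m

Two edge vectors: TP-P→TP-Q = (251, -255, 0.2), TP-P→TP-R = (187, -408, -65.5).
Normal n = (TP-P→TP-Q) × (TP-P→TP-R) = (16784.1, 16477.9, -54723).
So ∂z/∂x = −n_x/n_z = 0.30671 and ∂z/∂y = −n_y/n_z = 0.30111.
Intercept c from TP-P: 563.1 + 65.02 − 156.28 = 471.84.
At (-38, 341): z = −11.7 + 102.7 + 471.84 = 562.9 m.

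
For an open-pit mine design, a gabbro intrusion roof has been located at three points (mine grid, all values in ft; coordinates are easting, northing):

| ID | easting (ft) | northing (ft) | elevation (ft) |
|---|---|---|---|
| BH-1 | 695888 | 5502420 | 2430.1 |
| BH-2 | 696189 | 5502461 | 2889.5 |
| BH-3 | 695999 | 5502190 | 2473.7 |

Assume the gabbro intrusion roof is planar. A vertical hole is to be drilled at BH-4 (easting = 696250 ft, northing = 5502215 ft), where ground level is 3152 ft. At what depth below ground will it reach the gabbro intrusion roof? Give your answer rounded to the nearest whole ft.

Let the plane be z = a·easting + b·northing + c.
BH-2−BH-1: 301a + 41b = 459.4;  BH-3−BH-1: 111a − 230b = 43.6.
Solving gives a = 1.45633158, b = 0.51327306.
Then c = 2430.1 − a·695888 − b·5502420 = −3835257.55.
At (696250, 5502215): z_contact = 1013970.9 + 2824138.8 − 3835257.55 = 2852.1 ft.
Depth below ground = 3152 − 2852.1 = 300 ft.

300 ft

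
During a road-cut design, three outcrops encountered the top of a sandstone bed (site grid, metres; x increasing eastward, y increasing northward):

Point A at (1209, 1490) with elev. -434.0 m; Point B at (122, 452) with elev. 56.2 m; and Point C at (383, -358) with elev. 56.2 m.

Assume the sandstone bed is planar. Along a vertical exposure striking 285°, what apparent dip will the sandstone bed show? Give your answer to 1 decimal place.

Let the plane be z = a·x + b·y + c.
Point B−Point A: −1087a − 1038b = 490.2;  Point C−Point A: −826a − 1848b = 490.2.
Solving gives a = −0.34486, b = −0.11112.
Unit vector along 285° is (sin 285°, cos 285°) = (-0.9659, 0.2588).
Slope in that direction = a·(-0.9659) + b·(0.2588) = 0.30434.
Apparent dip = arctan|0.30434| = 16.9° (true dip is 19.9°, so apparent ≤ true as expected).

16.9°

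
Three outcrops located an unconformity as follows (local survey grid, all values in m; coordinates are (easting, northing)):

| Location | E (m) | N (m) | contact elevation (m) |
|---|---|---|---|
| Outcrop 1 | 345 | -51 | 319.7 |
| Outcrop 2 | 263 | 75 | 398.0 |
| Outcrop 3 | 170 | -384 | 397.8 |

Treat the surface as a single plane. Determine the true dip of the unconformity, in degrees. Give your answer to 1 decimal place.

36.6°

Two edge vectors: Outcrop 1→Outcrop 2 = (-82, 126, 78.3), Outcrop 1→Outcrop 3 = (-175, -333, 78.1).
Normal n = (Outcrop 1→Outcrop 2) × (Outcrop 1→Outcrop 3) = (35914.5, -7298.3, 49356).
So ∂z/∂E = −n_x/n_z = −0.72766 and ∂z/∂N = −n_y/n_z = 0.14787.
Gradient magnitude |∇z| = √(a² + b²) = √(0.52949 + 0.02187) = 0.74253.
True dip = arctan(0.74253) = 36.6°, dipping toward ESE (azimuth ≈ 101°).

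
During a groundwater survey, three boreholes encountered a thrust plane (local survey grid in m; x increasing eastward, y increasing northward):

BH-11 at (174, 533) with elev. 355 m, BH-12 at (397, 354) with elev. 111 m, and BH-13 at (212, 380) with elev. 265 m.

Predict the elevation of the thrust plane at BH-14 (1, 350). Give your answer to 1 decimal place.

Two edge vectors: BH-11→BH-12 = (223, -179, -244), BH-11→BH-13 = (38, -153, -90).
Normal n = (BH-11→BH-12) × (BH-11→BH-13) = (-21222, 10798, -27317).
So ∂z/∂x = −n_x/n_z = −0.77688 and ∂z/∂y = −n_y/n_z = 0.39528.
Intercept c from BH-11: 355 + 135.18 − 210.69 = 279.49.
At (1, 350): z = −0.8 + 138.3 + 279.49 = 417.1 m.

417.1 m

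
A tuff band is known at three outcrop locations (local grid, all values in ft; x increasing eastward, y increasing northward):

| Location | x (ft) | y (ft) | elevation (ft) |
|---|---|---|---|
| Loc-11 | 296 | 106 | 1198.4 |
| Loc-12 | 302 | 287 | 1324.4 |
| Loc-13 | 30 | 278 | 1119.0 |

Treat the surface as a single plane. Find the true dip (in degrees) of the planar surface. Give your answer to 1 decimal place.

Two edge vectors: Loc-11→Loc-12 = (6, 181, 126), Loc-11→Loc-13 = (-266, 172, -79.4).
Normal n = (Loc-11→Loc-12) × (Loc-11→Loc-13) = (-36043.4, -33039.6, 49178).
So ∂z/∂x = −n_x/n_z = 0.73292 and ∂z/∂y = −n_y/n_z = 0.67184.
Gradient magnitude |∇z| = √(a² + b²) = √(0.53717 + 0.45136) = 0.99425.
True dip = arctan(0.99425) = 44.8°, dipping toward SW (azimuth ≈ 227°).

44.8°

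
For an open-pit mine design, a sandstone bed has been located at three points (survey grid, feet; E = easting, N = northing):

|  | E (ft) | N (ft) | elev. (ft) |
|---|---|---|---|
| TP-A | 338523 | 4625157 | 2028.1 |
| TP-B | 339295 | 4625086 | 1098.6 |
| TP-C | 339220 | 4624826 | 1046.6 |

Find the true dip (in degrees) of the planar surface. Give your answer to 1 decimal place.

51.8°

Two edge vectors: TP-A→TP-B = (772, -71, -929.5), TP-A→TP-C = (697, -331, -981.5).
Normal n = (TP-A→TP-B) × (TP-A→TP-C) = (-237978, 109856.5, -206045).
So ∂z/∂E = −n_x/n_z = −1.15498 and ∂z/∂N = −n_y/n_z = 0.53317.
Gradient magnitude |∇z| = √(a² + b²) = √(1.33398 + 0.28427) = 1.27210.
True dip = arctan(1.27210) = 51.8°, dipping toward ESE (azimuth ≈ 115°).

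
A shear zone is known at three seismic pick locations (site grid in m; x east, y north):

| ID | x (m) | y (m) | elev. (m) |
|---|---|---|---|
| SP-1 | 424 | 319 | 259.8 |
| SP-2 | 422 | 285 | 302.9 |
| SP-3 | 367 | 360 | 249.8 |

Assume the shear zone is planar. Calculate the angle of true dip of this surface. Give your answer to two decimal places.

54.75°

Let the plane be z = a·x + b·y + c.
SP-2−SP-1: −2a − 34b = 43.1;  SP-3−SP-1: −57a + 41b = −10.
Solving gives a = −0.70649, b = −1.22609.
Gradient magnitude |∇z| = √(a² + b²) = √(0.49912 + 1.50329) = 1.41507.
True dip = arctan(1.41507) = 54.75°, dipping toward NNE (azimuth ≈ 030°).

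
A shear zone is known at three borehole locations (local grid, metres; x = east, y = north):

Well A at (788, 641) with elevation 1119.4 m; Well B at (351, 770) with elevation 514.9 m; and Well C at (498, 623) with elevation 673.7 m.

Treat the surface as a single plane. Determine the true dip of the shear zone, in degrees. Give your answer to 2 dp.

Let the plane be z = a·x + b·y + c.
Well B−Well A: −437a + 129b = −604.5;  Well C−Well A: −290a − 18b = −445.7.
Solving gives a = 1.51021, b = 0.42994.
Gradient magnitude |∇z| = √(a² + b²) = √(2.28074 + 0.18485) = 1.57022.
True dip = arctan(1.57022) = 57.51°, dipping toward WSW (azimuth ≈ 254°).

57.51°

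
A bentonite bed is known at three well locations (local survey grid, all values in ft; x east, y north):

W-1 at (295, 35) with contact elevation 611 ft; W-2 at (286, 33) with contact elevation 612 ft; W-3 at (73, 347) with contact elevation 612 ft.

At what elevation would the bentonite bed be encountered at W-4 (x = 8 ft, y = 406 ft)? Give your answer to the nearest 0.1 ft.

Two edge vectors: W-1→W-2 = (-9, -2, 1), W-1→W-3 = (-222, 312, 1).
Normal n = (W-1→W-2) × (W-1→W-3) = (-314, -213, -3252).
So ∂z/∂x = −n_x/n_z = −0.09656 and ∂z/∂y = −n_y/n_z = −0.06550.
Intercept c from W-1: 611 + 28.48 + 2.29 = 641.78.
At (8, 406): z = −0.8 − 26.6 + 641.78 = 614.4 ft.

614.4 ft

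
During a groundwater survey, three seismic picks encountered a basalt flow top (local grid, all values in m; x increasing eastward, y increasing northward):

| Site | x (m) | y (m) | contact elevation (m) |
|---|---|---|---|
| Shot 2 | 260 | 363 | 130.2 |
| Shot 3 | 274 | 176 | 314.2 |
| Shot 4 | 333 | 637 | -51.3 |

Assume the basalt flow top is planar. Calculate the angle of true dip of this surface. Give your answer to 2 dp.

52.69°

Two edge vectors: Shot 2→Shot 3 = (14, -187, 184), Shot 2→Shot 4 = (73, 274, -181.5).
Normal n = (Shot 2→Shot 3) × (Shot 2→Shot 4) = (-16475.5, 15973, 17487).
So ∂z/∂x = −n_x/n_z = 0.94216 and ∂z/∂y = −n_y/n_z = −0.91342.
Gradient magnitude |∇z| = √(a² + b²) = √(0.88766 + 0.83434) = 1.31225.
True dip = arctan(1.31225) = 52.69°, dipping toward NW (azimuth ≈ 314°).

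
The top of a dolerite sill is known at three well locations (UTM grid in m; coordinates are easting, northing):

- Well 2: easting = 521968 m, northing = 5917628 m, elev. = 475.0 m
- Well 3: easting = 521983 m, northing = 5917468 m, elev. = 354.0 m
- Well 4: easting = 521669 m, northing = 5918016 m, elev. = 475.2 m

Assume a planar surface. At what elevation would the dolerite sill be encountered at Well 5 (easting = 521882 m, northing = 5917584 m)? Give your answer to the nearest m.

341 m

Two edge vectors: Well 2→Well 3 = (15, -160, -121), Well 2→Well 4 = (-299, 388, 0.2).
Normal n = (Well 2→Well 3) × (Well 2→Well 4) = (46916, 36176, -42020).
So ∂z/∂easting = −n_x/n_z = 1.11651594 and ∂z/∂northing = −n_y/n_z = 0.86092337.
Intercept c from Well 2: 475 − 582785.59 − 5094624.24 = −5676934.83.
At (521882, 5917584): z = 582689.6 + 5094586.4 − 5676934.83 = 341.1 m.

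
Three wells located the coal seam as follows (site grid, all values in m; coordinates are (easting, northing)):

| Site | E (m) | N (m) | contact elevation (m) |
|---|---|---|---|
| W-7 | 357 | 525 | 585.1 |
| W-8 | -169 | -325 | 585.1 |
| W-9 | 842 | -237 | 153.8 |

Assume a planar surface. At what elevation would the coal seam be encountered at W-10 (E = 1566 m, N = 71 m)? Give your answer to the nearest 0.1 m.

-86.7 m

Let the plane be z = a·E + b·N + c.
W-8−W-7: −526a − 850b = 0;  W-9−W-7: 485a − 762b = −431.3.
Solving gives a = −0.450894, b = 0.279024.
Then c = 585.1 − a·357 − b·525 = 599.58.
At (1566, 71): z = −706.1 + 19.8 + 599.58 = -86.7 m.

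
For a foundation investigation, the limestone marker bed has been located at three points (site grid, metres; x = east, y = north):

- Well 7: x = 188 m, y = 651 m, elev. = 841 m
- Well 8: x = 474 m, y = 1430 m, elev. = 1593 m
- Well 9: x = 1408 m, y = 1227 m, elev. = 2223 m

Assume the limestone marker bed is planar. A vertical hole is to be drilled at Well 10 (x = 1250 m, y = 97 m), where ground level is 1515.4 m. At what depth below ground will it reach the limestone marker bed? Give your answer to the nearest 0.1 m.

Let the plane be z = a·x + b·y + c.
Well 8−Well 7: 286a + 779b = 752;  Well 9−Well 7: 1220a + 576b = 1382.
Solving gives a = 0.818979, b = 0.664662.
Then c = 841 − a·188 − b·651 = 254.34.
At (1250, 97): z_contact = 1023.72 + 64.47 + 254.34 = 1342.53 m.
Depth below ground = 1515.4 − 1342.53 = 172.9 m.

172.9 m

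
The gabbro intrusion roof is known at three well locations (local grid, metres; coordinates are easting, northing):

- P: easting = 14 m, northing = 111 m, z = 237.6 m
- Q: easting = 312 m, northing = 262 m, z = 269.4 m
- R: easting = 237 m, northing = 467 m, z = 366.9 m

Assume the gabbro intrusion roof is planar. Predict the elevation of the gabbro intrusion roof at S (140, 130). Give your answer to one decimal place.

231.6 m

Let the plane be z = a·easting + b·northing + c.
Q−P: 298a + 151b = 31.8;  R−P: 223a + 356b = 129.3.
Solving gives a = −0.11328, b = 0.43416.
Then c = 237.6 − a·14 − b·111 = 190.99.
At (140, 130): z = −15.9 + 56.4 + 190.99 = 231.6 m.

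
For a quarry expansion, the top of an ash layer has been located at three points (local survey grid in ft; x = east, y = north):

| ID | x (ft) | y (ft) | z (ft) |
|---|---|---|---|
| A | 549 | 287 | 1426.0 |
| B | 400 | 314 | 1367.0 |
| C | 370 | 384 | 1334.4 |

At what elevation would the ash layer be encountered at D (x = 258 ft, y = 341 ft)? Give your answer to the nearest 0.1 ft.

Two edge vectors: A→B = (-149, 27, -59), A→C = (-179, 97, -91.6).
Normal n = (A→B) × (A→C) = (3249.8, -3087.4, -9620).
So ∂z/∂x = −n_x/n_z = 0.33782 and ∂z/∂y = −n_y/n_z = −0.32094.
Intercept c from A: 1426 − 185.46 + 92.11 = 1332.65.
At (258, 341): z = 87.2 − 109.4 + 1332.65 = 1310.4 ft.

1310.4 ft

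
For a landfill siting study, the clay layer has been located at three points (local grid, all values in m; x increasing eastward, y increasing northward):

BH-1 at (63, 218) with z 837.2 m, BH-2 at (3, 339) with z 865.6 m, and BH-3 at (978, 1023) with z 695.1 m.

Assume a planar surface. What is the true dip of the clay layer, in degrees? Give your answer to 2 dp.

Two edge vectors: BH-1→BH-2 = (-60, 121, 28.4), BH-1→BH-3 = (915, 805, -142.1).
Normal n = (BH-1→BH-2) × (BH-1→BH-3) = (-40056.1, 17460, -159015).
So ∂z/∂x = −n_x/n_z = −0.25190 and ∂z/∂y = −n_y/n_z = 0.10980.
Gradient magnitude |∇z| = √(a² + b²) = √(0.06345 + 0.01206) = 0.27479.
True dip = arctan(0.27479) = 15.37°, dipping toward ESE (azimuth ≈ 114°).

15.37°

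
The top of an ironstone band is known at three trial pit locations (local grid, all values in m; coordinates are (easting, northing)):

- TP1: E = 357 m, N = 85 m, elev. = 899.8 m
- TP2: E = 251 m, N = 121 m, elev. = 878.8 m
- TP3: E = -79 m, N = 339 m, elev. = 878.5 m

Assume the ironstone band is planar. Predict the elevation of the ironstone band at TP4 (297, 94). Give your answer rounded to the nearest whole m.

Let the plane be z = a·E + b·N + c.
TP2−TP1: −106a + 36b = −21;  TP3−TP1: −436a + 254b = −21.3.
Solving gives a = 0.40677, b = 0.61437.
Then c = 899.8 − a·357 − b·85 = 702.36.
At (297, 94): z = 120.8 + 57.8 + 702.36 = 880.9 m.

881 m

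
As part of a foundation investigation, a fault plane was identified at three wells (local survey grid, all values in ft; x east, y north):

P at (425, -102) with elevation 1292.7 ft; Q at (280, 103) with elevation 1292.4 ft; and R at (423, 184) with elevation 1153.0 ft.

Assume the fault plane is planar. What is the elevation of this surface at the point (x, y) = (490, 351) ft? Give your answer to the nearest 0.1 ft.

Two edge vectors: P→Q = (-145, 205, -0.3), P→R = (-2, 286, -139.7).
Normal n = (P→Q) × (P→R) = (-28552.7, -20255.9, -41060).
So ∂z/∂x = −n_x/n_z = −0.69539 and ∂z/∂y = −n_y/n_z = −0.49332.
Intercept c from P: 1292.7 + 295.54 − 50.32 = 1537.92.
At (490, 351): z = −340.7 − 173.2 + 1537.92 = 1024.0 ft.

1024.0 ft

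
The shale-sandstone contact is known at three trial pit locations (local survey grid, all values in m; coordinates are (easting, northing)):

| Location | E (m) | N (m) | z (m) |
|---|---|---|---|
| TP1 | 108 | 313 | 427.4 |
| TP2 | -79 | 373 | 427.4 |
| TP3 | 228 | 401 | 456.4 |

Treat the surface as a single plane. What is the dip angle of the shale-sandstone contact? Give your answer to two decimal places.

Two edge vectors: TP1→TP2 = (-187, 60, 0), TP1→TP3 = (120, 88, 29).
Normal n = (TP1→TP2) × (TP1→TP3) = (1740, 5423, -23656).
So ∂z/∂E = −n_x/n_z = 0.07355 and ∂z/∂N = −n_y/n_z = 0.22924.
Gradient magnitude |∇z| = √(a² + b²) = √(0.00541 + 0.05255) = 0.24076.
True dip = arctan(0.24076) = 13.54°, dipping toward SSW (azimuth ≈ 198°).

13.54°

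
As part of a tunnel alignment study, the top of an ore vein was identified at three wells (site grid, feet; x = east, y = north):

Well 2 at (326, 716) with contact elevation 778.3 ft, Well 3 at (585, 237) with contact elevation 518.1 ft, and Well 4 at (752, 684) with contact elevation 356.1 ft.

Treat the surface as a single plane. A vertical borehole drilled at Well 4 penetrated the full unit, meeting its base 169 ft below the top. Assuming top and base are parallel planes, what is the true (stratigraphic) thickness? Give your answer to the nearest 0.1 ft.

Two edge vectors: Well 2→Well 3 = (259, -479, -260.2), Well 2→Well 4 = (426, -32, -422.2).
Normal n = (Well 2→Well 3) × (Well 2→Well 4) = (193907.4, -1495.4, 195766).
So ∂z/∂x = −n_x/n_z = −0.99051 and ∂z/∂y = −n_y/n_z = 0.00764.
|∇z| = √(a²+b²) = 0.99054, so dip δ = arctan(0.99054) = 44.73°.
True thickness = vertical thickness × cos δ = 169 × cos 44.73° = 120.1 ft.

120.1 ft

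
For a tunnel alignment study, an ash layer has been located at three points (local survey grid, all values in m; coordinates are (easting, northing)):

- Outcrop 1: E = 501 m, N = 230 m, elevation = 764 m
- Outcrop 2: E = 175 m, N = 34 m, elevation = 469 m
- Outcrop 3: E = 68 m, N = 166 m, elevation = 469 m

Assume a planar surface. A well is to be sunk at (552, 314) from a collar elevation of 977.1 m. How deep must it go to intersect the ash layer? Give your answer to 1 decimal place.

Two edge vectors: Outcrop 1→Outcrop 2 = (-326, -196, -295), Outcrop 1→Outcrop 3 = (-433, -64, -295).
Normal n = (Outcrop 1→Outcrop 2) × (Outcrop 1→Outcrop 3) = (38940, 31565, -64004).
So ∂z/∂E = −n_x/n_z = 0.60840 and ∂z/∂N = −n_y/n_z = 0.49317.
Intercept c from Outcrop 1: 764 − 304.81 − 113.43 = 345.76.
At (552, 314): z_contact = 335.84 + 154.86 + 345.76 = 836.45 m.
Depth below ground = 977.1 − 836.45 = 140.6 m.

140.6 m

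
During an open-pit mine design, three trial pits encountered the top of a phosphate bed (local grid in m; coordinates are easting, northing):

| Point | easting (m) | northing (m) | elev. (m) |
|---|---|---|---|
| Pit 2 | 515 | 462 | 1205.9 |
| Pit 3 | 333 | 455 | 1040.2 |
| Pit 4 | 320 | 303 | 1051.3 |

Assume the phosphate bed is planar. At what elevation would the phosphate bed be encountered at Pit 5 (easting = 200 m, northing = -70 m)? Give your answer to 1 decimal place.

997.8 m

Let the plane be z = a·easting + b·northing + c.
Pit 3−Pit 2: −182a − 7b = −165.7;  Pit 4−Pit 2: −195a − 159b = −154.6.
Solving gives a = 0.91626, b = −0.15139.
Then c = 1205.9 − a·515 − b·462 = 803.97.
At (200, -70): z = 183.3 + 10.6 + 803.97 = 997.8 m.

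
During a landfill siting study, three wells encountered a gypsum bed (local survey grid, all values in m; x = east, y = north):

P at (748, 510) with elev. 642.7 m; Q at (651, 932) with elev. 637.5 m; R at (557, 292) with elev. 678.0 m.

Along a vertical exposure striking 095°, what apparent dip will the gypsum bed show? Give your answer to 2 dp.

Two edge vectors: P→Q = (-97, 422, -5.2), P→R = (-191, -218, 35.3).
Normal n = (P→Q) × (P→R) = (13763, 4417.3, 101748).
So ∂z/∂x = −n_x/n_z = −0.13527 and ∂z/∂y = −n_y/n_z = −0.04341.
Unit vector along 095° is (sin 95°, cos 95°) = (0.9962, -0.0872).
Slope in that direction = a·(0.9962) + b·(-0.0872) = −0.13097.
Apparent dip = arctan|0.13097| = 7.46° (true dip is 8.1°, so apparent ≤ true as expected).

7.46°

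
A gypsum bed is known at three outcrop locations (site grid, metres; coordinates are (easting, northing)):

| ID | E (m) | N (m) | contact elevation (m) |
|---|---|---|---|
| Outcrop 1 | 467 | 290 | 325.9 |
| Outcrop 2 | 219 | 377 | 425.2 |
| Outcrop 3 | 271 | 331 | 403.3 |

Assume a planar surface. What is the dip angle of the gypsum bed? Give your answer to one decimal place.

21.2°

Two edge vectors: Outcrop 1→Outcrop 2 = (-248, 87, 99.3), Outcrop 1→Outcrop 3 = (-196, 41, 77.4).
Normal n = (Outcrop 1→Outcrop 2) × (Outcrop 1→Outcrop 3) = (2662.5, -267.6, 6884).
So ∂z/∂E = −n_x/n_z = −0.38677 and ∂z/∂N = −n_y/n_z = 0.03887.
Gradient magnitude |∇z| = √(a² + b²) = √(0.14959 + 0.00151) = 0.38871.
True dip = arctan(0.38871) = 21.2°, dipping toward E (azimuth ≈ 096°).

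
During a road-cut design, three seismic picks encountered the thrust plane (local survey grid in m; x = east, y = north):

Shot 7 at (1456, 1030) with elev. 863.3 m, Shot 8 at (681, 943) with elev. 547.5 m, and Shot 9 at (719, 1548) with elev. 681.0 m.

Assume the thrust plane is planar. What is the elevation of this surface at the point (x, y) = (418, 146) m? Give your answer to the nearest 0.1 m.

289.6 m

Let the plane be z = a·x + b·y + c.
Shot 8−Shot 7: −775a − 87b = −315.8;  Shot 9−Shot 7: −737a + 518b = −182.3.
Solving gives a = 0.385431, b = 0.196452.
Then c = 863.3 − a·1456 − b·1030 = 99.77.
At (418, 146): z = 161.1 + 28.7 + 99.77 = 289.6 m.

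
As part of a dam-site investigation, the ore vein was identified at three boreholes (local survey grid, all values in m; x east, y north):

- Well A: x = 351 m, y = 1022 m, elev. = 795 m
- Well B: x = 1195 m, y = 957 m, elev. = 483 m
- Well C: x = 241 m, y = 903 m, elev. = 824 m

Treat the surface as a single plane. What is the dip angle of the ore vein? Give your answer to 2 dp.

20.51°

Let the plane be z = a·x + b·y + c.
Well B−Well A: 844a − 65b = −312;  Well C−Well A: −110a − 119b = 29.
Solving gives a = −0.36262, b = 0.09150.
Gradient magnitude |∇z| = √(a² + b²) = √(0.13149 + 0.00837) = 0.37399.
True dip = arctan(0.37399) = 20.51°, dipping toward ESE (azimuth ≈ 104°).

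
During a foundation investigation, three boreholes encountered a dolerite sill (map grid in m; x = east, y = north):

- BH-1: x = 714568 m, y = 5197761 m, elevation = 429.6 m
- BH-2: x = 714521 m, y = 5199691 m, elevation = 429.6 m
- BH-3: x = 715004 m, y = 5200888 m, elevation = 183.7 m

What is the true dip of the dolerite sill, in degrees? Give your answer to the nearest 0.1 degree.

25.7°

Two edge vectors: BH-1→BH-2 = (-47, 1930, 0), BH-1→BH-3 = (436, 3127, -245.9).
Normal n = (BH-1→BH-2) × (BH-1→BH-3) = (-474587, -11557.3, -988449).
So ∂z/∂x = −n_x/n_z = −0.48013 and ∂z/∂y = −n_y/n_z = −0.01169.
Gradient magnitude |∇z| = √(a² + b²) = √(0.23053 + 0.00014) = 0.48028.
True dip = arctan(0.48028) = 25.7°, dipping toward E (azimuth ≈ 089°).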